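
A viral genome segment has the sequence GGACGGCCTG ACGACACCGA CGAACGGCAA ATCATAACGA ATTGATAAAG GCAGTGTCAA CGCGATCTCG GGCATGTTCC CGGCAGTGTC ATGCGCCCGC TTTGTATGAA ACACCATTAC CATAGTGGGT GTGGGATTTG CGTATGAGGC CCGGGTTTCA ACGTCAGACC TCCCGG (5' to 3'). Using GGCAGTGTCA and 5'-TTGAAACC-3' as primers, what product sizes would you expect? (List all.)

112 bp, 80 bp

The forward primer GGCAGTGTCA matches the top strand at positions 50–59, 82–91.
The reverse primer's reverse complement is GGTTTCAA, matching at positions 154–161.
Each forward site pairs with the reverse site to give a product ending at position 161: sizes 112, 80 bp.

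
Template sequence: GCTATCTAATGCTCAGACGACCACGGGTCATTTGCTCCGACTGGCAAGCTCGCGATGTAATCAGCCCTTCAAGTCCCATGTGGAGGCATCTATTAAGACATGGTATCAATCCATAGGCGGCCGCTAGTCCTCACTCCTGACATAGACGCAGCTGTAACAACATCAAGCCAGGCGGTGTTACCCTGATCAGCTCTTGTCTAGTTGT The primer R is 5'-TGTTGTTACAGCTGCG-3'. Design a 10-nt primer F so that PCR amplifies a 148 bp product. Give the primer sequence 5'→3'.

5'-AGACGACCAC-3'

The reverse primer's reverse complement CGCAGCTGTAACAACA matches the template at positions 147–162, so the product ends at position 162.
A 148 bp product then starts at position 162 − 148 + 1 = 15.
The forward primer is identical to the top strand there: AGACGACCAC.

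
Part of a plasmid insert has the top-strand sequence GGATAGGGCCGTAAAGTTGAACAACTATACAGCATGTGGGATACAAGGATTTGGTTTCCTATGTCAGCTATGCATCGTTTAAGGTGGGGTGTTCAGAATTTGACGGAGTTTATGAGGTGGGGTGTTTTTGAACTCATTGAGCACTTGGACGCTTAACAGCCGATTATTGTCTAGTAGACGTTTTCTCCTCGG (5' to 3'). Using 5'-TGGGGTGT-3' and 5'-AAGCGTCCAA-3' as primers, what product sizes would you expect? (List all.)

70 bp, 37 bp

The forward primer TGGGGTGT matches the top strand at positions 85–92, 118–125.
The reverse primer's reverse complement is TTGGACGCTT, matching at positions 145–154.
Each forward site pairs with the reverse site to give a product ending at position 154: sizes 70, 37 bp.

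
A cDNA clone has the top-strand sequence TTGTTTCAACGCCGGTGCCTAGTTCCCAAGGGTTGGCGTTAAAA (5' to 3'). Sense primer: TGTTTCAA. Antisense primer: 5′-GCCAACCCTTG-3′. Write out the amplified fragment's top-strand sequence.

The forward primer matches the template at positions 2–9.
Reverse complement of the reverse primer: CAAGGGTTGGC. This occurs on the top strand at positions 27–37.
The product is the template from position 2 through 37 (36 bp).

5'-TGTTTCAACGCCGGTGCCTAGTTCCCAAGGGTTGGC-3'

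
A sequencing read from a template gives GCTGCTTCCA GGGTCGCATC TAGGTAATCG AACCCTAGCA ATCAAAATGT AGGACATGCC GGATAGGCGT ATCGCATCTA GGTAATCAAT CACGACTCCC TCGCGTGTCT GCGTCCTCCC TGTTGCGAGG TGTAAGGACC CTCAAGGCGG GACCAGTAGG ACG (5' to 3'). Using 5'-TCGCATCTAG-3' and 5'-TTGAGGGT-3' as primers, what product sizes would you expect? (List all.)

132 bp, 74 bp

The forward primer TCGCATCTAG matches the top strand at positions 14–23, 72–81.
The reverse primer's reverse complement is ACCCTCAA, matching at positions 138–145.
Each forward site pairs with the reverse site to give a product ending at position 145: sizes 132, 74 bp.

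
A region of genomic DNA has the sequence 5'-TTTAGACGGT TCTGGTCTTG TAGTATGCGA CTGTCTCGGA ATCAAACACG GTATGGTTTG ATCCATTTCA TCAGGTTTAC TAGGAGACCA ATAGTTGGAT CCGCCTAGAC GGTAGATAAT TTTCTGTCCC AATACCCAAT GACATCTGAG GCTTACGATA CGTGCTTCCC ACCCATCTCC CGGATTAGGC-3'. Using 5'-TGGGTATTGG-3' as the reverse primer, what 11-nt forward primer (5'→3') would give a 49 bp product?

The reverse primer's reverse complement CCAATACCCA matches the template at positions 129–138, so the product ends at position 138.
A 49 bp product then starts at position 138 − 49 + 1 = 90.
The forward primer is identical to the top strand there: AATAGTTGGAT.

5'-AATAGTTGGAT-3'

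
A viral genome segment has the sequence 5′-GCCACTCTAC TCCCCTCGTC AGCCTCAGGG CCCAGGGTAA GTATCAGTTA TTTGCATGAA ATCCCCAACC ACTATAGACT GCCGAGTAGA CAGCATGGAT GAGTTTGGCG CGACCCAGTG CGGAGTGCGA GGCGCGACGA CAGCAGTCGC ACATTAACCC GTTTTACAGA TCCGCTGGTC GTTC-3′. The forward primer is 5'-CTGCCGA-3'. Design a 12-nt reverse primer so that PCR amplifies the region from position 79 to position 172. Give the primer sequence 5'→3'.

The product's 3' end on the top strand is position 172.
The reverse primer anneals to the top strand over positions 161–172, i.e. to GTTTTACAGATC.
Its sequence written 5'→3' is the reverse complement: GATCTGTAAAAC.

5'-GATCTGTAAAAC-3'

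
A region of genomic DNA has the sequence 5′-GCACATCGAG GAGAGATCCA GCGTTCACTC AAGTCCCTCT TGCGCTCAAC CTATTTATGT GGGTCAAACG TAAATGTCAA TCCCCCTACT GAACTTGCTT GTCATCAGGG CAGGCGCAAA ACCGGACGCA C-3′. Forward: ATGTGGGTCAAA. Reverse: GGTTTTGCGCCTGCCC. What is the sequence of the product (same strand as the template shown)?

Scanning the template, ATGTGGGTCAAA occurs at positions 57–68; this primer anneals to the bottom strand there with its 3' end pointing downstream.
Reverse complement of the reverse primer: GGGCAGGCGCAAAACC. This occurs on the top strand at positions 108–123.
The product is the template from position 57 through 123 (67 bp).

5'-ATGTGGGTCAAACGTAAATGTCAATCCCCCTACTGAACTTGCTTGTCATCAGGGCAGGCGCAAAACC-3'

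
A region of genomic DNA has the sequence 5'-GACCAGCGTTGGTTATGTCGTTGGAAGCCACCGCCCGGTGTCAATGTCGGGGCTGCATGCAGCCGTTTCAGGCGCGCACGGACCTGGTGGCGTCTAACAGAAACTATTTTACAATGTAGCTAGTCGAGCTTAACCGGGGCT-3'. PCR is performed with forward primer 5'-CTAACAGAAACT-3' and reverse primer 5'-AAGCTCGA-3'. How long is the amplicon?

Scanning the template, CTAACAGAAACT occurs at positions 94–105; this primer anneals to the bottom strand there with its 3' end pointing downstream.
The reverse primer's reverse complement is TCGAGCTT, which matches the template at positions 124–131.
The product runs from position 94 to position 131, so its length is 131 − 94 + 1 = 38 bp.

38 bp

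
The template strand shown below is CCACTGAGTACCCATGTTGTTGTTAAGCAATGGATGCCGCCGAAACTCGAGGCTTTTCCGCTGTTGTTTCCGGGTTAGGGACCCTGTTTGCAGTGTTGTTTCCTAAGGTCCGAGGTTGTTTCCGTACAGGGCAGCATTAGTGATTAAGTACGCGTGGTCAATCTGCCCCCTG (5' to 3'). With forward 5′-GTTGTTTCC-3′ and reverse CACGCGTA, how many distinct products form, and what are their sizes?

The forward primer GTTGTTTCC matches the top strand at positions 63–71, 95–103, 115–123.
The reverse primer's reverse complement is TACGCGTG, matching at positions 149–156.
Each forward site pairs with the reverse site to give a product ending at position 156: sizes 94, 62, 42 bp.

Three products: 94 bp, 62 bp, 42 bp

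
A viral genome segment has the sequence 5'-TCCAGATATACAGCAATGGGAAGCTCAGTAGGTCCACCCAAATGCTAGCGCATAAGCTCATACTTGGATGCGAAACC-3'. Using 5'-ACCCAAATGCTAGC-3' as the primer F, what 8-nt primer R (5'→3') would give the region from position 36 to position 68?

5'-TCCAAGTA-3'

The product's 3' end on the top strand is position 68.
The reverse primer anneals to the top strand over positions 61–68, i.e. to TACTTGGA.
Its sequence written 5'→3' is the reverse complement: TCCAAGTA.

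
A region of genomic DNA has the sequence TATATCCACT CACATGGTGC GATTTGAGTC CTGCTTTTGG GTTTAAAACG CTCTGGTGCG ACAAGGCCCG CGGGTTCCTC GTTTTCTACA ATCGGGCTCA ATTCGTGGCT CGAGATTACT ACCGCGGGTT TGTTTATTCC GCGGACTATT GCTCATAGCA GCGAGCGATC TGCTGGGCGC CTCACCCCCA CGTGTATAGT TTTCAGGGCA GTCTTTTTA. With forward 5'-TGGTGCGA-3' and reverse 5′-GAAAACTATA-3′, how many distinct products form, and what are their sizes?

The forward primer TGGTGCGA matches the top strand at positions 15–22, 54–61.
The reverse primer's reverse complement is TATAGTTTTC, matching at positions 195–204.
Each forward site pairs with the reverse site to give a product ending at position 204: sizes 190, 151 bp.

Two products: 190 bp, 151 bp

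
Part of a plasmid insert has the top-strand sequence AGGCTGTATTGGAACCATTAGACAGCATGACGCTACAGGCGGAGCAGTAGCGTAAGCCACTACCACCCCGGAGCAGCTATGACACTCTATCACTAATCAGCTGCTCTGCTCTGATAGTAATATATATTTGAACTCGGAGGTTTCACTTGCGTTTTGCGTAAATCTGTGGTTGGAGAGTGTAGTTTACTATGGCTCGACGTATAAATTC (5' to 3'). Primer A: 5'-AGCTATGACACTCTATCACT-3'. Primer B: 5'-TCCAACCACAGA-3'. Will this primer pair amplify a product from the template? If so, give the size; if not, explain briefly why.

Yes — a 100 bp product.

Primer A (AGCTATGACACTCTATCACT) matches the top strand at positions 75–94; it acts as a forward primer.
Primer B's reverse complement is TCTGTGGTTGGA, matching the top strand at positions 163–174; it acts as a reverse primer.
The 3' ends face each other across positions 75–174, giving a 100 bp product.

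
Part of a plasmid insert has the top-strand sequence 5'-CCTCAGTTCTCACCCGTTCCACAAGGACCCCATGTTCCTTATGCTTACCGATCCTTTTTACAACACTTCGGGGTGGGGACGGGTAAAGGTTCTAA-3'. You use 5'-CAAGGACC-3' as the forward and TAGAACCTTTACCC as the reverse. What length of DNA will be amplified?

73 bp

The forward primer matches the template at positions 22–29.
Taking the reverse complement of TAGAACCTTTACCC gives GGGTAAAGGTTCTA, found at positions 81–94 on the template; the primer anneals here to the top strand with its 3' end pointing upstream.
The product runs from position 22 to position 94, so its length is 94 − 22 + 1 = 73 bp.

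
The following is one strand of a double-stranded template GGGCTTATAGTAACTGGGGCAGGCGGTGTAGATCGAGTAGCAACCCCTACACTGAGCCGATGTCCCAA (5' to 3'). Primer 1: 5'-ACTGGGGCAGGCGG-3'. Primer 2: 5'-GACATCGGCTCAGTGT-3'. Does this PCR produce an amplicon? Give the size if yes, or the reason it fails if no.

Yes — a 52 bp product.

Primer 1 (ACTGGGGCAGGCGG) matches the top strand at positions 13–26; it acts as a forward primer.
Primer 2's reverse complement is ACACTGAGCCGATGTC, matching the top strand at positions 49–64; it acts as a reverse primer.
The 3' ends face each other across positions 13–64, giving a 52 bp product.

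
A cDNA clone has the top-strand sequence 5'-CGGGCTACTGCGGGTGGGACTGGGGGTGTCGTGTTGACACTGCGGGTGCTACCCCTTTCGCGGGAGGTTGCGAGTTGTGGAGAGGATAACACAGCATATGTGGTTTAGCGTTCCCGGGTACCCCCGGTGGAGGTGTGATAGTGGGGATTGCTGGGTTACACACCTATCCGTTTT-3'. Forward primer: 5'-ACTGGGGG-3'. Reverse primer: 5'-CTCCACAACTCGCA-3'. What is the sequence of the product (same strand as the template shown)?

5'-ACTGGGGGTGTCGTGTTGACACTGCGGGTGCTACCCCTTTCGCGGGAGGTTGCGAGTTGTGGAG-3'

Forward primer ACTGGGGG is found on the top strand at positions 19–26.
Taking the reverse complement of CTCCACAACTCGCA gives TGCGAGTTGTGGAG, found at positions 69–82 on the template; the primer anneals here to the top strand with its 3' end pointing upstream.
The product is the template from position 19 through 82 (64 bp).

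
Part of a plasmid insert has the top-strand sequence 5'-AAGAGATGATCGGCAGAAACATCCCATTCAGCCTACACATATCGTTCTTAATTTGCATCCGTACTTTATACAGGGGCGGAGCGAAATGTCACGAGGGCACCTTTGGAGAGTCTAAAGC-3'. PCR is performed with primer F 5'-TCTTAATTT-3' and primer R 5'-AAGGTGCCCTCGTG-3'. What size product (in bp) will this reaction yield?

Forward primer TCTTAATTT is found on the top strand at positions 46–54.
Taking the reverse complement of AAGGTGCCCTCGTG gives CACGAGGGCACCTT, found at positions 90–103 on the template; the primer anneals here to the top strand with its 3' end pointing upstream.
The product runs from position 46 to position 103, so its length is 103 − 46 + 1 = 58 bp.

58 bp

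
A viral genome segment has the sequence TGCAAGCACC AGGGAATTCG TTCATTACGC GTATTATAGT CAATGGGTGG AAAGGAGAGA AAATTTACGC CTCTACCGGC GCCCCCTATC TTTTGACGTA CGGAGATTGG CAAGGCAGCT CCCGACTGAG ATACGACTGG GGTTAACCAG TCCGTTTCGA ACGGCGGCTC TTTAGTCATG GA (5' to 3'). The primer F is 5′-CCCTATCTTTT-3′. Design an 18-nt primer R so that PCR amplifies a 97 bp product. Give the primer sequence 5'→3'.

5'-CATGACTAAAGAGCCGCC-3'

The forward primer binds at positions 84–94, so a 97 bp product ends at position 84 + 97 − 1 = 180.
The reverse primer anneals to the top strand over positions 163–180, i.e. to GGCGGCTCTTTAGTCATG.
Its sequence written 5'→3' is the reverse complement: CATGACTAAAGAGCCGCC.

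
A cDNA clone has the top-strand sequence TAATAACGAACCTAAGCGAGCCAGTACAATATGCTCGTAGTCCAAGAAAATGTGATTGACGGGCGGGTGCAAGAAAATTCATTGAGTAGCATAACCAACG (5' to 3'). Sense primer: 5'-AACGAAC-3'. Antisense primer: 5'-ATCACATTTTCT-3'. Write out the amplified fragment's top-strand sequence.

Scanning the template, AACGAAC occurs at positions 5–11; this primer anneals to the bottom strand there with its 3' end pointing downstream.
Taking the reverse complement of ATCACATTTTCT gives AGAAAATGTGAT, found at positions 45–56 on the template; the primer anneals here to the top strand with its 3' end pointing upstream.
The product is the template from position 5 through 56 (52 bp).

5'-AACGAACCTAAGCGAGCCAGTACAATATGCTCGTAGTCCAAGAAAATGTGAT-3'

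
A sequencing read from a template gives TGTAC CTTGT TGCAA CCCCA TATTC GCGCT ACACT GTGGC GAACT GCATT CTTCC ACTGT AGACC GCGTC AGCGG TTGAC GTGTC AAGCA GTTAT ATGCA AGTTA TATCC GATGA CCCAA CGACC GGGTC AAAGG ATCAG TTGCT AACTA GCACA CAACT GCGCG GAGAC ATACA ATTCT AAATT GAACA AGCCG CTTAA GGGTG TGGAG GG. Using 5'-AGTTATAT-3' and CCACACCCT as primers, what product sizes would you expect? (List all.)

The forward primer AGTTATAT matches the top strand at positions 90–97, 101–108.
The reverse primer's reverse complement is AGGGTGTGG, matching at positions 200–208.
Each forward site pairs with the reverse site to give a product ending at position 208: sizes 119, 108 bp.

119 bp, 108 bp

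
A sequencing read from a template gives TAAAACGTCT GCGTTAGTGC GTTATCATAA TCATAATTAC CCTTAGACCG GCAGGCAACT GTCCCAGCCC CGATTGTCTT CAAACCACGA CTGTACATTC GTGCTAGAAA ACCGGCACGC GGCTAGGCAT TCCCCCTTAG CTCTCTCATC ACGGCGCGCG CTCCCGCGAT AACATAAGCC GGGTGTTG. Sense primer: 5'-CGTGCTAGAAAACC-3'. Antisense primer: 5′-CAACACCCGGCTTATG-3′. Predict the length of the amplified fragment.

89 bp

Forward primer CGTGCTAGAAAACC is found on the top strand at positions 100–113.
Reverse complement of the reverse primer: CATAAGCCGGGTGTTG. This occurs on the top strand at positions 173–188.
Amplicon spans positions 100–188: 89 bp.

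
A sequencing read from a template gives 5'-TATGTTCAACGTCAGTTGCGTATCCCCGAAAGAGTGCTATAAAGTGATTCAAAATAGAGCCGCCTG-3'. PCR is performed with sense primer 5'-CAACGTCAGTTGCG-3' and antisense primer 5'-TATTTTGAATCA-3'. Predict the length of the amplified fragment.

50 bp

Scanning the template, CAACGTCAGTTGCG occurs at positions 7–20; this primer anneals to the bottom strand there with its 3' end pointing downstream.
Taking the reverse complement of TATTTTGAATCA gives TGATTCAAAATA, found at positions 45–56 on the template; the primer anneals here to the top strand with its 3' end pointing upstream.
Product length = (reverse-primer end) − (forward-primer start) + 1 = 56 − 7 + 1 = 50 bp.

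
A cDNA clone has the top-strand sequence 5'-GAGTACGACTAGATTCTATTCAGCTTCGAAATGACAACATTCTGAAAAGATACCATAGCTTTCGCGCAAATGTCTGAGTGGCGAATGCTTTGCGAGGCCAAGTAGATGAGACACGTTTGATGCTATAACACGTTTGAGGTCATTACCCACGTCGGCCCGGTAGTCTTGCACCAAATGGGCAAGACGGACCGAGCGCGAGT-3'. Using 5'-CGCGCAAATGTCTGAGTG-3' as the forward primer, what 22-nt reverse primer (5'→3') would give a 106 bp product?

5'-CAAGACTACCGGGCCGACGTGG-3'

The forward primer binds at positions 63–80, so a 106 bp product ends at position 63 + 106 − 1 = 168.
The reverse primer anneals to the top strand over positions 147–168, i.e. to CCACGTCGGCCCGGTAGTCTTG.
Its sequence written 5'→3' is the reverse complement: CAAGACTACCGGGCCGACGTGG.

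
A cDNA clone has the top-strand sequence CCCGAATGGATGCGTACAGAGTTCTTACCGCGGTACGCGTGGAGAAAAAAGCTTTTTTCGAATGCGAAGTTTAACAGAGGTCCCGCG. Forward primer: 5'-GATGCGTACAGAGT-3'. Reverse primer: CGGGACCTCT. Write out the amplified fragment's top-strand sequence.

Scanning the template, GATGCGTACAGAGT occurs at positions 9–22; this primer anneals to the bottom strand there with its 3' end pointing downstream.
Reverse complement of the reverse primer: AGAGGTCCCG. This occurs on the top strand at positions 76–85.
The product is the template from position 9 through 85 (77 bp).

5'-GATGCGTACAGAGTTCTTACCGCGGTACGCGTGGAGAAAAAAGCTTTTTTCGAATGCGAAGTTTAACAGAGGTCCCG-3'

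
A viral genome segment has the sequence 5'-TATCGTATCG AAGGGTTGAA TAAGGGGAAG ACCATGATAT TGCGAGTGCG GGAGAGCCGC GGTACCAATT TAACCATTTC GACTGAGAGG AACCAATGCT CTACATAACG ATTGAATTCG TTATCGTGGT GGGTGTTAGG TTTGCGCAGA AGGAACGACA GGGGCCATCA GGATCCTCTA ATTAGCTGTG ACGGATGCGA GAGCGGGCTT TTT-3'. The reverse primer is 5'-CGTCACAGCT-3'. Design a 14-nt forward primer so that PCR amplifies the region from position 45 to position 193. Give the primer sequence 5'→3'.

The reverse primer's reverse complement AGCTGTGACG matches the template at positions 184–193; the product starts at position 45.
The forward primer is identical to the top strand over positions 45–58: AGTGCGGGAGAGCC.

5'-AGTGCGGGAGAGCC-3'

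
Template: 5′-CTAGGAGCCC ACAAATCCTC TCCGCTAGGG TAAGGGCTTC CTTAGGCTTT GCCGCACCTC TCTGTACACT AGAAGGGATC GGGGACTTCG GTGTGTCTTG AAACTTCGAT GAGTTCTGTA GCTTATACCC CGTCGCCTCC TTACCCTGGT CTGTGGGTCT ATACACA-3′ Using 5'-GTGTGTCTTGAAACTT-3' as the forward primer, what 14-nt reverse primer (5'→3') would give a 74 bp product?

5'-GTATAGACCCACAG-3'

The forward primer binds at positions 91–106, so a 74 bp product ends at position 91 + 74 − 1 = 164.
The reverse primer anneals to the top strand over positions 151–164, i.e. to CTGTGGGTCTATAC.
Its sequence written 5'→3' is the reverse complement: GTATAGACCCACAG.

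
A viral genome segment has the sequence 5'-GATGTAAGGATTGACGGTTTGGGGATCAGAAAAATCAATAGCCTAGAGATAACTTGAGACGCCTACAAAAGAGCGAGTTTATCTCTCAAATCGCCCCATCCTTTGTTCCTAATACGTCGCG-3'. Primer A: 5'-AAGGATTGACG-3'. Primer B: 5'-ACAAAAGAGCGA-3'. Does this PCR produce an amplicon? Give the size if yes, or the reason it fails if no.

Primer A (AAGGATTGACG) matches the top strand at positions 6–16 (3' end points downstream).
Primer B (ACAAAAGAGCGA) also matches the top strand directly, at positions 65–76 — its reverse complement TCGCTCTTTTGT is not present.
Both primers anneal to the bottom strand with 3' ends pointing the same way, so neither can prime synthesis back toward the other.

No product — both primers anneal to the same strand and extend in the same direction.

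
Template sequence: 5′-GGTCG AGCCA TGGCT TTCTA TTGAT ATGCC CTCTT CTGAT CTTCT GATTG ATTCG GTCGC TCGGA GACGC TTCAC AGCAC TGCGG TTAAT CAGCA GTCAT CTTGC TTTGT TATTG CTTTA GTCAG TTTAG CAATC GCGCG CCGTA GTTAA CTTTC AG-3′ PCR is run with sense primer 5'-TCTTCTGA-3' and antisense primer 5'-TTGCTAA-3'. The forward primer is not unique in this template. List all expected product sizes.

The forward primer TCTTCTGA matches the top strand at positions 32–39, 40–47.
The reverse primer's reverse complement is TTAGCAA, matching at positions 127–133.
Each forward site pairs with the reverse site to give a product ending at position 133: sizes 102, 94 bp.

102 bp, 94 bp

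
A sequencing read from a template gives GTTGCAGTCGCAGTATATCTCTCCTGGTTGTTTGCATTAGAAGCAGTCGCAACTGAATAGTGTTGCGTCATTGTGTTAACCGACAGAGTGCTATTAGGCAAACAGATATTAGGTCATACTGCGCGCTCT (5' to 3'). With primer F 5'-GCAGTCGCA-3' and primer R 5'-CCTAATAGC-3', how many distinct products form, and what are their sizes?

The forward primer GCAGTCGCA matches the top strand at positions 4–12, 43–51.
The reverse primer's reverse complement is GCTATTAGG, matching at positions 90–98.
Each forward site pairs with the reverse site to give a product ending at position 98: sizes 95, 56 bp.

Two products: 95 bp, 56 bp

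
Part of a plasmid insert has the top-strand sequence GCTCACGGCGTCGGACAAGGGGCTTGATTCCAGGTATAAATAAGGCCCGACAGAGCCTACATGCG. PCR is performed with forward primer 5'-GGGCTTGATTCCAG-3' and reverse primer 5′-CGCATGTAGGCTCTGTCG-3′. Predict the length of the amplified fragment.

46 bp

Scanning the template, GGGCTTGATTCCAG occurs at positions 20–33; this primer anneals to the bottom strand there with its 3' end pointing downstream.
Taking the reverse complement of CGCATGTAGGCTCTGTCG gives CGACAGAGCCTACATGCG, found at positions 48–65 on the template; the primer anneals here to the top strand with its 3' end pointing upstream.
Amplicon spans positions 20–65: 46 bp.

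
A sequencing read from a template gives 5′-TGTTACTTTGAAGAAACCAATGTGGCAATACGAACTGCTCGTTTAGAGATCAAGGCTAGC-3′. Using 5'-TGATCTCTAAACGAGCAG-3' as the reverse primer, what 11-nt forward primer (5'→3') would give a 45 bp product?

The reverse primer's reverse complement CTGCTCGTTTAGAGATCA matches the template at positions 35–52, so the product ends at position 52.
A 45 bp product then starts at position 52 − 45 + 1 = 8.
The forward primer is identical to the top strand there: TTGAAGAAACC.

5'-TTGAAGAAACC-3'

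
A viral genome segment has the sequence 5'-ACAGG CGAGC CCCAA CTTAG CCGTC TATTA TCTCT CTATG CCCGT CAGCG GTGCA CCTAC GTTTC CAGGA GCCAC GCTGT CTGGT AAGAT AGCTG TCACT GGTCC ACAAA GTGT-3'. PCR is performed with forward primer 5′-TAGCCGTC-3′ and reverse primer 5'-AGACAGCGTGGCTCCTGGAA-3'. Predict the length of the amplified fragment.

65 bp

Forward primer TAGCCGTC is found on the top strand at positions 18–25.
Reverse complement of the reverse primer: TTCCAGGAGCCACGCTGTCT. This occurs on the top strand at positions 63–82.
The product runs from position 18 to position 82, so its length is 82 − 18 + 1 = 65 bp.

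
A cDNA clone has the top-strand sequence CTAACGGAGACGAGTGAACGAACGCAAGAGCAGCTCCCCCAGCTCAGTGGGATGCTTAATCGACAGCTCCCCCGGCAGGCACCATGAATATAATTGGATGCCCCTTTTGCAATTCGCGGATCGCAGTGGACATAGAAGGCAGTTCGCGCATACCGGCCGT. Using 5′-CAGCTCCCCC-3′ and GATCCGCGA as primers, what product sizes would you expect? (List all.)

The forward primer CAGCTCCCCC matches the top strand at positions 31–40, 64–73.
The reverse primer's reverse complement is TCGCGGATC, matching at positions 114–122.
Each forward site pairs with the reverse site to give a product ending at position 122: sizes 92, 59 bp.

92 bp, 59 bp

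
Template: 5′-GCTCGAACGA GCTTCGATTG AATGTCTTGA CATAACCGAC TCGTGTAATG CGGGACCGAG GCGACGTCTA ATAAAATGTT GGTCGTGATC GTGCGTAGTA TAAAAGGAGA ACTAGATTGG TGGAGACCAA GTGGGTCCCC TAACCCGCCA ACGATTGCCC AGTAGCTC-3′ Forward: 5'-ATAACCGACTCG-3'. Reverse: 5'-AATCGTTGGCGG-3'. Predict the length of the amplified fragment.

The forward primer matches the template at positions 32–43.
The reverse primer's reverse complement is CCGCCAACGATT, which matches the template at positions 145–156.
Product length = (reverse-primer end) − (forward-primer start) + 1 = 156 − 32 + 1 = 125 bp.

125 bp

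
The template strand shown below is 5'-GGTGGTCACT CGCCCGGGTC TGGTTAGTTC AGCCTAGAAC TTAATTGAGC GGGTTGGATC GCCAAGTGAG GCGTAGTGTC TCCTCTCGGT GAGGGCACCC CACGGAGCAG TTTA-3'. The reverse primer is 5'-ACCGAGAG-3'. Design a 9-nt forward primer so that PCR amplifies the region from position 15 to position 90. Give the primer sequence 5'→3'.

5'-CGGGTCTGG-3'

The reverse primer's reverse complement CTCTCGGT matches the template at positions 83–90; the product starts at position 15.
The forward primer is identical to the top strand over positions 15–23: CGGGTCTGG.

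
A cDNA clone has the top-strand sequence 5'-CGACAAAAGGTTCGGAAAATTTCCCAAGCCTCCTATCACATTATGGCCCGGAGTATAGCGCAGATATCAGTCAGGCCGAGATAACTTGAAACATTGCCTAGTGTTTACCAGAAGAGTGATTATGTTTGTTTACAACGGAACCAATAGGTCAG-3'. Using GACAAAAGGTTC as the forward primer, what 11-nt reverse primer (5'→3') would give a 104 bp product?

The forward primer binds at positions 2–13, so a 104 bp product ends at position 2 + 104 − 1 = 105.
The reverse primer anneals to the top strand over positions 95–105, i.e. to TGCCTAGTGTT.
Its sequence written 5'→3' is the reverse complement: AACACTAGGCA.

5'-AACACTAGGCA-3'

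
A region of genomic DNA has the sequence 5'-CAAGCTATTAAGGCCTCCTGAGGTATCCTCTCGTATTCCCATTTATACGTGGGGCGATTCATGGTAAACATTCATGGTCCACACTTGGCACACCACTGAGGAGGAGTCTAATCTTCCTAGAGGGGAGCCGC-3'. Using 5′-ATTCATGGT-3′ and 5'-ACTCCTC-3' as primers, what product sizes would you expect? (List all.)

51 bp, 38 bp

The forward primer ATTCATGGT matches the top strand at positions 57–65, 70–78.
The reverse primer's reverse complement is GAGGAGT, matching at positions 101–107.
Each forward site pairs with the reverse site to give a product ending at position 107: sizes 51, 38 bp.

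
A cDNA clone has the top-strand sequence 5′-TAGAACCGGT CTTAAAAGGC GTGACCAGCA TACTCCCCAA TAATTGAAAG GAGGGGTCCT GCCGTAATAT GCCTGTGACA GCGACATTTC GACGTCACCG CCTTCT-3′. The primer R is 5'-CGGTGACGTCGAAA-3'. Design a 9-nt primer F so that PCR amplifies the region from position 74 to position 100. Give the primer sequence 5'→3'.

5'-TGTGACAGC-3'

The reverse primer's reverse complement TTTCGACGTCACCG matches the template at positions 87–100; the product starts at position 74.
The forward primer is identical to the top strand over positions 74–82: TGTGACAGC.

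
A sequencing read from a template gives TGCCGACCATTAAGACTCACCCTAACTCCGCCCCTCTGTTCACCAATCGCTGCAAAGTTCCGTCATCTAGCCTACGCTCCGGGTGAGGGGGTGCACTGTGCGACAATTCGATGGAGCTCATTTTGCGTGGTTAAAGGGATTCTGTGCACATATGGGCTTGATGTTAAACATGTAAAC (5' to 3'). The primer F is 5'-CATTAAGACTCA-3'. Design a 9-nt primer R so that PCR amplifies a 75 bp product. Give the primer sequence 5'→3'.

The forward primer binds at positions 8–19, so a 75 bp product ends at position 8 + 75 − 1 = 82.
The reverse primer anneals to the top strand over positions 74–82, i.e. to ACGCTCCGG.
Its sequence written 5'→3' is the reverse complement: CCGGAGCGT.

5'-CCGGAGCGT-3'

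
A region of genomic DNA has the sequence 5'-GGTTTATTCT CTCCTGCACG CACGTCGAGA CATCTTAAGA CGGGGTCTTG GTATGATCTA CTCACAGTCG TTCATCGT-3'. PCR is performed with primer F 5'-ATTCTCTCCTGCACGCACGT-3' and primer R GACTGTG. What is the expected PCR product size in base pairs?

Scanning the template, ATTCTCTCCTGCACGCACGT occurs at positions 6–25; this primer anneals to the bottom strand there with its 3' end pointing downstream.
Taking the reverse complement of GACTGTG gives CACAGTC, found at positions 63–69 on the template; the primer anneals here to the top strand with its 3' end pointing upstream.
Amplicon spans positions 6–69: 64 bp.

64 bp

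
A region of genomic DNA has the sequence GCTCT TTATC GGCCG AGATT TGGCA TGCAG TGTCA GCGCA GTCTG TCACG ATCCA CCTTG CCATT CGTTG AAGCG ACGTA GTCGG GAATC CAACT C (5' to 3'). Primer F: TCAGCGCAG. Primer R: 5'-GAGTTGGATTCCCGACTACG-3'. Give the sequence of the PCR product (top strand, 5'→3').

Scanning the template, TCAGCGCAG occurs at positions 33–41; this primer anneals to the bottom strand there with its 3' end pointing downstream.
Reverse complement of the reverse primer: CGTAGTCGGGAATCCAACTC. This occurs on the top strand at positions 77–96.
The product is the template from position 33 through 96 (64 bp).

5'-TCAGCGCAGTCTGTCACGATCCACCTTGCCATTCGTTGAAGCGACGTAGTCGGGAATCCAACTC-3'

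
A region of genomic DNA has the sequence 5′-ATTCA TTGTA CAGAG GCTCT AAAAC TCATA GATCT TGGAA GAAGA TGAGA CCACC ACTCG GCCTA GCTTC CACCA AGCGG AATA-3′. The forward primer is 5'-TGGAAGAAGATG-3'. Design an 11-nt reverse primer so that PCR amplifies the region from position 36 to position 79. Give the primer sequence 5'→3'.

The product's 3' end on the top strand is position 79.
The reverse primer anneals to the top strand over positions 69–79, i.e. to TCCACCAAGCG.
Its sequence written 5'→3' is the reverse complement: CGCTTGGTGGA.

5'-CGCTTGGTGGA-3'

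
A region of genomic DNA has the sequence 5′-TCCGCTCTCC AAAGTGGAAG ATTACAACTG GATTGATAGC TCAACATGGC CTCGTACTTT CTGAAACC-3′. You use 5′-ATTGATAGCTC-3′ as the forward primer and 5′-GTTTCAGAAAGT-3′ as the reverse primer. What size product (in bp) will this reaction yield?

Scanning the template, ATTGATAGCTC occurs at positions 32–42; this primer anneals to the bottom strand there with its 3' end pointing downstream.
Reverse complement of the reverse primer: ACTTTCTGAAAC. This occurs on the top strand at positions 56–67.
Product length = (reverse-primer end) − (forward-primer start) + 1 = 67 − 32 + 1 = 36 bp.

36 bp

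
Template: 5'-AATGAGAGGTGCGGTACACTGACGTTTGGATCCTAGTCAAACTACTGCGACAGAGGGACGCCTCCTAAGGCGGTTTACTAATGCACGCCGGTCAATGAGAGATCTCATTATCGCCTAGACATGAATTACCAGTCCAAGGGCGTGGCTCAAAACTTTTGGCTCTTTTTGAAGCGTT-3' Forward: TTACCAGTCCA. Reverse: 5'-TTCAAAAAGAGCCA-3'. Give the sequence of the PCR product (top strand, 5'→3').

Scanning the template, TTACCAGTCCA occurs at positions 126–136; this primer anneals to the bottom strand there with its 3' end pointing downstream.
The reverse primer's reverse complement is TGGCTCTTTTTGAA, which matches the template at positions 157–170.
The product is the template from position 126 through 170 (45 bp).

5'-TTACCAGTCCAAGGGCGTGGCTCAAAACTTTTGGCTCTTTTTGAA-3'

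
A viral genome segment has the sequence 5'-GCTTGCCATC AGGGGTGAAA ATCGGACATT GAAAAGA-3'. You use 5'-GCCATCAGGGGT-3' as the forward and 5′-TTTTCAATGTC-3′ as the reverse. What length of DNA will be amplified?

Scanning the template, GCCATCAGGGGT occurs at positions 5–16; this primer anneals to the bottom strand there with its 3' end pointing downstream.
Reverse complement of the reverse primer: GACATTGAAAA. This occurs on the top strand at positions 25–35.
Amplicon spans positions 5–35: 31 bp.

31 bp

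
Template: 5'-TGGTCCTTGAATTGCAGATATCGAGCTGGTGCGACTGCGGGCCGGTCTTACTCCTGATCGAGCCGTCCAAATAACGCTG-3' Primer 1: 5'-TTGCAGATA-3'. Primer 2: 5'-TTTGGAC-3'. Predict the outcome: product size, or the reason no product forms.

Yes — a 60 bp product.

Primer 1 (TTGCAGATA) matches the top strand at positions 12–20; it acts as a forward primer.
Primer 2's reverse complement is GTCCAAA, matching the top strand at positions 65–71; it acts as a reverse primer.
The 3' ends face each other across positions 12–71, giving a 60 bp product.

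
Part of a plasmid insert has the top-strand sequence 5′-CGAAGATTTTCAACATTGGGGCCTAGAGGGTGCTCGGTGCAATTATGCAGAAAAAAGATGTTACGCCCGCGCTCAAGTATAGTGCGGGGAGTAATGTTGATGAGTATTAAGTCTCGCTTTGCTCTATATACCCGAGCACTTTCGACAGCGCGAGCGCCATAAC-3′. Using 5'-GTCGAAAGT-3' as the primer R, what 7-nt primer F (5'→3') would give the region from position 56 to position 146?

The reverse primer's reverse complement ACTTTCGAC matches the template at positions 138–146; the product starts at position 56.
The forward primer is identical to the top strand over positions 56–62: AGATGTT.

5'-AGATGTT-3'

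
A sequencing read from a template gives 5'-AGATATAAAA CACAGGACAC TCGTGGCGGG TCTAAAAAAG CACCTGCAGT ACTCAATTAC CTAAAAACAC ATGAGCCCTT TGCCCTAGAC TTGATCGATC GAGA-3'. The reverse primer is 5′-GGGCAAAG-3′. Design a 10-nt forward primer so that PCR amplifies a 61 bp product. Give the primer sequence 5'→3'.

5'-GGCGGGTCTA-3'

The reverse primer's reverse complement CTTTGCCC matches the template at positions 78–85, so the product ends at position 85.
A 61 bp product then starts at position 85 − 61 + 1 = 25.
The forward primer is identical to the top strand there: GGCGGGTCTA.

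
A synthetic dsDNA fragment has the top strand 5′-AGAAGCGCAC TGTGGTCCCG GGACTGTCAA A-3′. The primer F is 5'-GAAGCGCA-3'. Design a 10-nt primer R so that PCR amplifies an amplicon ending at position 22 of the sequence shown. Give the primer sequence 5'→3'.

The forward primer binds at positions 2–9; the product's 3' end on the top strand is position 22.
The reverse primer anneals to the top strand over positions 13–22, i.e. to TGGTCCCGGG.
Its sequence written 5'→3' is the reverse complement: CCCGGGACCA.

5'-CCCGGGACCA-3'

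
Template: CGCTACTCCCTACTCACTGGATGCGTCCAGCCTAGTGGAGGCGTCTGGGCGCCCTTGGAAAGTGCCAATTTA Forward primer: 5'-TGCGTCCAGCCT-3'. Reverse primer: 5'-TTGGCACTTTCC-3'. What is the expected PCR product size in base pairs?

47 bp

Scanning the template, TGCGTCCAGCCT occurs at positions 22–33; this primer anneals to the bottom strand there with its 3' end pointing downstream.
The reverse primer's reverse complement is GGAAAGTGCCAA, which matches the template at positions 57–68.
Product length = (reverse-primer end) − (forward-primer start) + 1 = 68 − 22 + 1 = 47 bp.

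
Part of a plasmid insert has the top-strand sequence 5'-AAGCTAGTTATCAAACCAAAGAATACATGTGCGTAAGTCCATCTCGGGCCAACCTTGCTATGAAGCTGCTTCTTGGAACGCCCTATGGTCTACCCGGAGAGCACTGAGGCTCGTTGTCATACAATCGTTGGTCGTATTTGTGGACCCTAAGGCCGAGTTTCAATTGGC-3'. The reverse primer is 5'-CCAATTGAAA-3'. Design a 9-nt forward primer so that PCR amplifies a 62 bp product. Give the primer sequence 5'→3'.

The reverse primer's reverse complement TTTCAATTGG matches the template at positions 158–167, so the product ends at position 167.
A 62 bp product then starts at position 167 − 62 + 1 = 106.
The forward primer is identical to the top strand there: GAGGCTCGT.

5'-GAGGCTCGT-3'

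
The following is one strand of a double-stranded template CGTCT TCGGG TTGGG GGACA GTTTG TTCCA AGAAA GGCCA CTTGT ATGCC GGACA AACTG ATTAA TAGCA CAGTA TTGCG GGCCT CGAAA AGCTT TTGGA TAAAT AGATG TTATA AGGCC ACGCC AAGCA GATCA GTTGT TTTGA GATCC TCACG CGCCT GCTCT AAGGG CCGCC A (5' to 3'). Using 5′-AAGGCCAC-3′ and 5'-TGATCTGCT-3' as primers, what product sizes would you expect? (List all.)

102 bp, 21 bp

The forward primer AAGGCCAC matches the top strand at positions 34–41, 115–122.
The reverse primer's reverse complement is AGCAGATCA, matching at positions 127–135.
Each forward site pairs with the reverse site to give a product ending at position 135: sizes 102, 21 bp.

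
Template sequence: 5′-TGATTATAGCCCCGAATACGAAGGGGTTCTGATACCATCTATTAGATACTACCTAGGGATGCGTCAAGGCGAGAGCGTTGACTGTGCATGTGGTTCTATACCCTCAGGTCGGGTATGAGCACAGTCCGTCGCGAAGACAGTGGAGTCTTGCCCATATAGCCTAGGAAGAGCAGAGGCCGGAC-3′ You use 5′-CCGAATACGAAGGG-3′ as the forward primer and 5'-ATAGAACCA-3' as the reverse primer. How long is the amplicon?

88 bp

Forward primer CCGAATACGAAGGG is found on the top strand at positions 12–25.
Taking the reverse complement of ATAGAACCA gives TGGTTCTAT, found at positions 91–99 on the template; the primer anneals here to the top strand with its 3' end pointing upstream.
The product runs from position 12 to position 99, so its length is 99 − 12 + 1 = 88 bp.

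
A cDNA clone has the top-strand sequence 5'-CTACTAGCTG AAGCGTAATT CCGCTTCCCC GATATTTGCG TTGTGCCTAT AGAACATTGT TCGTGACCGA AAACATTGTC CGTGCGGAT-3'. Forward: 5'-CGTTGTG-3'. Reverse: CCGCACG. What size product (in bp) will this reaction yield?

Forward primer CGTTGTG is found on the top strand at positions 39–45.
The reverse primer's reverse complement is CGTGCGG, which matches the template at positions 81–87.
The product runs from position 39 to position 87, so its length is 87 − 39 + 1 = 49 bp.

49 bp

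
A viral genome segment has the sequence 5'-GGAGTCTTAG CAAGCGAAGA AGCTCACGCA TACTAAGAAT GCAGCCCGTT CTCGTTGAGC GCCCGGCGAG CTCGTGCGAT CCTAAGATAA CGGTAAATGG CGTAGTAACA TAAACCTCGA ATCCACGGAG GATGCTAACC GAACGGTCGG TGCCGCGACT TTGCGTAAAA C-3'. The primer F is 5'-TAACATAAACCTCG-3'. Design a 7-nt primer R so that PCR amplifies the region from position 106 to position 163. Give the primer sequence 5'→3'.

5'-CAAAGTC-3'

The product's 3' end on the top strand is position 163.
The reverse primer anneals to the top strand over positions 157–163, i.e. to GACTTTG.
Its sequence written 5'→3' is the reverse complement: CAAAGTC.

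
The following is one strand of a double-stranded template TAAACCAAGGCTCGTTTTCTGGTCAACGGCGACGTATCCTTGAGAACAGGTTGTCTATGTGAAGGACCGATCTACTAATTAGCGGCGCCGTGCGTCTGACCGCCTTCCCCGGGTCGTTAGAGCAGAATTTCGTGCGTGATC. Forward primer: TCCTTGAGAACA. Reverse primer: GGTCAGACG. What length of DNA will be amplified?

Forward primer TCCTTGAGAACA is found on the top strand at positions 37–48.
The reverse primer's reverse complement is CGTCTGACC, which matches the template at positions 93–101.
Amplicon spans positions 37–101: 65 bp.

65 bp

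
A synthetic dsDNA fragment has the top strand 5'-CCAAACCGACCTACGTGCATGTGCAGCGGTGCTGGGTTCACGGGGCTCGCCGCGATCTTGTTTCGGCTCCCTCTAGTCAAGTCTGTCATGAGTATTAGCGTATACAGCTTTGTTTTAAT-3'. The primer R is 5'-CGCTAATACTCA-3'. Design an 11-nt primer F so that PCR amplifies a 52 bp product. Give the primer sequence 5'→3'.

5'-GCCGCGATCTT-3'

The reverse primer's reverse complement TGAGTATTAGCG matches the template at positions 89–100, so the product ends at position 100.
A 52 bp product then starts at position 100 − 52 + 1 = 49.
The forward primer is identical to the top strand there: GCCGCGATCTT.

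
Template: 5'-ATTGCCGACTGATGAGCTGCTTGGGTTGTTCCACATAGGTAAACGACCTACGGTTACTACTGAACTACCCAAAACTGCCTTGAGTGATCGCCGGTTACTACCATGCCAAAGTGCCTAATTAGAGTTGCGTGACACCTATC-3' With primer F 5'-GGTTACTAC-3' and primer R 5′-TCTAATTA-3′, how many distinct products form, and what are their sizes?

Two products: 72 bp, 31 bp

The forward primer GGTTACTAC matches the top strand at positions 52–60, 93–101.
The reverse primer's reverse complement is TAATTAGA, matching at positions 116–123.
Each forward site pairs with the reverse site to give a product ending at position 123: sizes 72, 31 bp.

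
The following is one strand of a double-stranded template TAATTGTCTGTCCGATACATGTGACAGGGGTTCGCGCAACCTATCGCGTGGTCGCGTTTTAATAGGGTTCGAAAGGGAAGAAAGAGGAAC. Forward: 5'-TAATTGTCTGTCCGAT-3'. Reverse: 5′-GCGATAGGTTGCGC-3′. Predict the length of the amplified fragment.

Scanning the template, TAATTGTCTGTCCGAT occurs at positions 1–16; this primer anneals to the bottom strand there with its 3' end pointing downstream.
The reverse primer's reverse complement is GCGCAACCTATCGC, which matches the template at positions 34–47.
Product length = (reverse-primer end) − (forward-primer start) + 1 = 47 − 1 + 1 = 47 bp.

47 bp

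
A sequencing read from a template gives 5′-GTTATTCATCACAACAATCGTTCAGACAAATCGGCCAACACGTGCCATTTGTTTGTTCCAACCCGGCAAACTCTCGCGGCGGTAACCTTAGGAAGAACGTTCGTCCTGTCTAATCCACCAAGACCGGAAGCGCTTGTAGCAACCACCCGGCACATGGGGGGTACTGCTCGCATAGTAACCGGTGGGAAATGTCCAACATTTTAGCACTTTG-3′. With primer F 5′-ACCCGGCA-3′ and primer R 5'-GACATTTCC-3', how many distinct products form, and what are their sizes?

Two products: 133 bp, 49 bp

The forward primer ACCCGGCA matches the top strand at positions 61–68, 145–152.
The reverse primer's reverse complement is GGAAATGTC, matching at positions 185–193.
Each forward site pairs with the reverse site to give a product ending at position 193: sizes 133, 49 bp.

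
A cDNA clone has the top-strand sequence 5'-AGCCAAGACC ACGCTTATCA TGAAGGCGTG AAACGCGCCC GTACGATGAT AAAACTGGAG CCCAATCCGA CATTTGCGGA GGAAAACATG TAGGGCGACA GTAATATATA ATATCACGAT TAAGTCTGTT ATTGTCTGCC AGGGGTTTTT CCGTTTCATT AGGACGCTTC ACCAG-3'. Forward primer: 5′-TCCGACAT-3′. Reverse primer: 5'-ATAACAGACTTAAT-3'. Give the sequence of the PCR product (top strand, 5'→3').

5'-TCCGACATTTGCGGAGGAAAACATGTAGGGCGACAGTAATATATAATATCACGATTAAGTCTGTTAT-3'

Forward primer TCCGACAT is found on the top strand at positions 66–73.
Reverse complement of the reverse primer: ATTAAGTCTGTTAT. This occurs on the top strand at positions 119–132.
The product is the template from position 66 through 132 (67 bp).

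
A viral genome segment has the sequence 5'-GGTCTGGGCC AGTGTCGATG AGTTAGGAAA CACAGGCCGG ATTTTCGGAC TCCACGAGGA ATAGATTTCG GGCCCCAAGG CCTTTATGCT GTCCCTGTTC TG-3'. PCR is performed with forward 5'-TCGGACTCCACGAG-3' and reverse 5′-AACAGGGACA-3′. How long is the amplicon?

55 bp

Forward primer TCGGACTCCACGAG is found on the top strand at positions 45–58.
Reverse complement of the reverse primer: TGTCCCTGTT. This occurs on the top strand at positions 90–99.
Amplicon spans positions 45–99: 55 bp.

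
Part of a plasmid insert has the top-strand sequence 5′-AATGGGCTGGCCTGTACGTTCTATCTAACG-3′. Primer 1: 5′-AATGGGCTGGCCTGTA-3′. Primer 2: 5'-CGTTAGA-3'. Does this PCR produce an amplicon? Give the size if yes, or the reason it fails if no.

Yes — a 30 bp product.

Primer 1 (AATGGGCTGGCCTGTA) matches the top strand at positions 1–16; it acts as a forward primer.
Primer 2's reverse complement is TCTAACG, matching the top strand at positions 24–30; it acts as a reverse primer.
The 3' ends face each other across positions 1–30, giving a 30 bp product.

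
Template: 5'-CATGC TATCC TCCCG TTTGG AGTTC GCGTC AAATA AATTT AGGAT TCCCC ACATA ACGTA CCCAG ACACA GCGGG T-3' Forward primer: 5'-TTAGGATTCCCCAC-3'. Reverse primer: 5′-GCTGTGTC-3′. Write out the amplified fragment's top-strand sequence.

5'-TTAGGATTCCCCACATAACGTACCCAGACACAGC-3'

Forward primer TTAGGATTCCCCAC is found on the top strand at positions 39–52.
The reverse primer's reverse complement is GACACAGC, which matches the template at positions 65–72.
The product is the template from position 39 through 72 (34 bp).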